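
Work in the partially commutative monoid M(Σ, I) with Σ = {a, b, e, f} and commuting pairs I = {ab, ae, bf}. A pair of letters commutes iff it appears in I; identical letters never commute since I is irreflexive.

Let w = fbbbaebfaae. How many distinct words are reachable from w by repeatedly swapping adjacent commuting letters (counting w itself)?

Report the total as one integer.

piece 0:f — minimal
piece 1:b — minimal
piece 2:b rests on {1:b}
piece 3:b rests on {2:b}
piece 4:a rests on {0:f}
piece 5:e rests on {0:f, 3:b}
piece 6:b rests on {5:e}
piece 7:f rests on {4:a, 5:e}
piece 8:a rests on {7:f}
piece 9:a rests on {8:a}
piece 10:e rests on {6:b, 7:f}
minimal pieces: {0:f, 1:b}
ways to finish when only these pieces remain (= sum over removing one remaining piece with nothing left below it):
  1 left: {9}→1  {10}→1
  2 left: {6,10}→1  {8,9}→1  {9,10}→2
  3 left: {6,9,10}→3  {8,9,10}→3
  4 left: {6,8,9,10}→6  {7,8,9,10}→3
  5 left: {4,7,8,9,10}→3  {6,7,8,9,10}→9
  6 left: {4,6,7,8,9,10}→12  {5,6,7,8,9,10}→9
  7 left: {3,5,6,7,8,9,10}→9  {4,5,6,7,8,9,10}→21
  8 left: {0,4,5,6,7,8,9,10}→21  {2,3,5,6,7,8,9,10}→9  {3,4,5,6,7,8,9,10}→30
  9 left: {0,3,4,5,6,7,8,9,10}→51  {1,2,3,5,6,7,8,9,10}→9  {2,3,4,5,6,7,8,9,10}→39
  placing 0:f first → 48 extensions
  placing 1:b first → 90 extensions
total linear extensions = 138

138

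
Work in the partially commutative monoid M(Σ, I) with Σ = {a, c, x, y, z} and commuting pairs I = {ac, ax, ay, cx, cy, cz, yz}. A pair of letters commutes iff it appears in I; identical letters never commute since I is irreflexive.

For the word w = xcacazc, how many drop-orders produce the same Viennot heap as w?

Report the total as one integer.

105

#0=x has no predecessor
#1=c has no predecessor
#2=a has no predecessor
#3=c depends on [1:c]
#4=a depends on [2:a]
#5=z depends on [0:x, 4:a]
#6=c depends on [3:c]
sources: [0:x, 1:c, 2:a]
N(rest) = Σ N(rest − s) over sources s of rest; N(one piece) = 1:
  size 1 → [5]=1  [6]=1
  size 2 → [0,5]=1  [3,6]=1  [4,5]=1  [5,6]=2
  size 3 → [0,4,5]=2  [0,5,6]=3  [1,3,6]=1  [2,4,5]=1  [3,5,6]=3  [4,5,6]=3
  size 4 → [0,2,4,5]=3  [0,3,5,6]=6  [0,4,5,6]=8  [1,3,5,6]=4  [2,4,5,6]=4  [3,4,5,6]=6
  size 5 → [0,1,3,5,6]=10  [0,2,4,5,6]=15  [0,3,4,5,6]=20  [1,3,4,5,6]=10  [2,3,4,5,6]=10
  first=0(x) contributes 20
  first=1(c) contributes 45
  first=2(a) contributes 40
|[w]| = 105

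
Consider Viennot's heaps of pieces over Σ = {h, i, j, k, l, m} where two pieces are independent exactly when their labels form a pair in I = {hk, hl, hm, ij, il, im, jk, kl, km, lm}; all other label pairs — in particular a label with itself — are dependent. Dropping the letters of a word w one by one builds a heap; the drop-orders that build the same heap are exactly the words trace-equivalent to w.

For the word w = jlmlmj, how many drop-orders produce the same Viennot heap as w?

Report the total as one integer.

6

piece 0:j — minimal
piece 1:l rests on {0:j}
piece 2:m rests on {0:j}
piece 3:l rests on {1:l}
piece 4:m rests on {2:m}
piece 5:j rests on {3:l, 4:m}
minimal pieces: {0:j}
ways to finish when only these pieces remain (= sum over removing one remaining piece with nothing left below it):
  1 left: {5}→1
  2 left: {3,5}→1  {4,5}→1
  3 left: {1,3,5}→1  {2,4,5}→1  {3,4,5}→2
  4 left: {1,3,4,5}→3  {2,3,4,5}→3
  placing 0:j first → 6 extensions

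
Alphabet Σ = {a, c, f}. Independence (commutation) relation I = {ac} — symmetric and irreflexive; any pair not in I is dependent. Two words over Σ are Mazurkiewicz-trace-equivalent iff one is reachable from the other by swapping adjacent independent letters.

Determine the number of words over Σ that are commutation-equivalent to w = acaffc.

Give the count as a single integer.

3

drop 0:a onto floor
drop 1:c onto floor
drop 2:a onto {0:a}
drop 3:f onto {1:c, 2:a}
drop 4:f onto {3:f}
drop 5:c onto {4:f}
ground layer = {0:a, 1:c}
drop-orders for the pieces not yet dropped (sum over which currently-grounded one goes next):
  1 to go: {5} 1
  2 to go: {4,5} 1
  3 to go: {3,4,5} 1
  4 to go: {1,3,4,5} 1  {2,3,4,5} 1
  if 0:a drops first: 2 orders
  if 1:c drops first: 1 orders
heap linearizations: 3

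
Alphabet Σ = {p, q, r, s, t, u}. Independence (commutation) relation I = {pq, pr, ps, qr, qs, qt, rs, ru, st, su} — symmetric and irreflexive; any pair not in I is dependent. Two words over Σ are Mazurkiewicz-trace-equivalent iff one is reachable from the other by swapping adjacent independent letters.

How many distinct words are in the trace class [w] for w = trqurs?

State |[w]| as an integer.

54

drop 0:t onto floor
drop 1:r onto {0:t}
drop 2:q onto floor
drop 3:u onto {0:t, 2:q}
drop 4:r onto {1:r}
drop 5:s onto floor
ground layer = {0:t, 2:q, 5:s}
drop-orders for the pieces not yet dropped (sum over which currently-grounded one goes next):
  1 to go: {3} 1  {4} 1  {5} 1
  2 to go: {1,4} 1  {2,3} 1  {3,4} 2  {3,5} 2  {4,5} 2
  3 to go: {1,3,4} 3  {1,4,5} 3  {2,3,4} 3  {2,3,5} 3  {3,4,5} 6
  4 to go: {0,1,3,4} 3  {1,2,3,4} 6  {1,3,4,5} 12  {2,3,4,5} 12
  if 0:t drops first: 30 orders
  if 2:q drops first: 15 orders
  if 5:s drops first: 9 orders
heap linearizations: 54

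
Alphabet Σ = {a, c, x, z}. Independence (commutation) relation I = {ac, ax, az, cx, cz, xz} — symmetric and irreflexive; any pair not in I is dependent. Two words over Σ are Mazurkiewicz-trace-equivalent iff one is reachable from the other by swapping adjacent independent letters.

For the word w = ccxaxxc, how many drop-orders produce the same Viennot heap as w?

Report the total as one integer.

140

#0=c has no predecessor
#1=c depends on [0:c]
#2=x has no predecessor
#3=a has no predecessor
#4=x depends on [2:x]
#5=x depends on [4:x]
#6=c depends on [1:c]
sources: [0:c, 2:x, 3:a]
N(rest) = Σ N(rest − s) over sources s of rest; N(one piece) = 1:
  size 1 → [3]=1  [5]=1  [6]=1
  size 2 → [1,6]=1  [3,5]=2  [3,6]=2  [4,5]=1  [5,6]=2
  size 3 → [0,1,6]=1  [1,3,6]=3  [1,5,6]=3  [2,4,5]=1  [3,4,5]=3  [3,5,6]=6  [4,5,6]=3
  size 4 → [0,1,3,6]=4  [0,1,5,6]=4  [1,3,5,6]=12  [1,4,5,6]=6  [2,3,4,5]=4  [2,4,5,6]=4  [3,4,5,6]=12
  size 5 → [0,1,3,5,6]=20  [0,1,4,5,6]=10  [1,2,4,5,6]=10  [1,3,4,5,6]=30  [2,3,4,5,6]=20
  first=0(c) contributes 60
  first=2(x) contributes 60
  first=3(a) contributes 20
|[w]| = 140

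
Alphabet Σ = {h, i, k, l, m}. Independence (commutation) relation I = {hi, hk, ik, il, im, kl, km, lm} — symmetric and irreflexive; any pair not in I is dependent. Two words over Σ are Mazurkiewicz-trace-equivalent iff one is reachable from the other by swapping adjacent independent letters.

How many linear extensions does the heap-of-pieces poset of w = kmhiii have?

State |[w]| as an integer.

drop 0:k onto floor
drop 1:m onto floor
drop 2:h onto {1:m}
drop 3:i onto floor
drop 4:i onto {3:i}
drop 5:i onto {4:i}
ground layer = {0:k, 1:m, 3:i}
drop-orders for the pieces not yet dropped (sum over which currently-grounded one goes next):
  1 to go: {0} 1  {2} 1  {5} 1
  2 to go: {0,2} 2  {0,5} 2  {1,2} 1  {2,5} 2  {4,5} 1
  3 to go: {0,1,2} 3  {0,2,5} 6  {0,4,5} 3  {1,2,5} 3  {2,4,5} 3  {3,4,5} 1
  4 to go: {0,1,2,5} 12  {0,2,4,5} 12  {0,3,4,5} 4  {1,2,4,5} 6  {2,3,4,5} 4
  if 0:k drops first: 10 orders
  if 1:m drops first: 20 orders
  if 3:i drops first: 30 orders
heap linearizations: 60

60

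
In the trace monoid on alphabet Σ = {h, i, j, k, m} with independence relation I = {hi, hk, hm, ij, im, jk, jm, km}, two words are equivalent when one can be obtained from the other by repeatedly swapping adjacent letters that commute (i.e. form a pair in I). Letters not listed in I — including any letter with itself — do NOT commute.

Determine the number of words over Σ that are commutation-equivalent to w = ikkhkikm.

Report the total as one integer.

56

drop 0:i onto floor
drop 1:k onto {0:i}
drop 2:k onto {1:k}
drop 3:h onto floor
drop 4:k onto {2:k}
drop 5:i onto {4:k}
drop 6:k onto {5:i}
drop 7:m onto floor
ground layer = {0:i, 3:h, 7:m}
drop-orders for the pieces not yet dropped (sum over which currently-grounded one goes next):
  1 to go: {3} 1  {6} 1  {7} 1
  2 to go: {3,6} 2  {3,7} 2  {5,6} 1  {6,7} 2
  3 to go: {3,5,6} 3  {3,6,7} 6  {4,5,6} 1  {5,6,7} 3
  4 to go: {2,4,5,6} 1  {3,4,5,6} 4  {3,5,6,7} 12  {4,5,6,7} 4
  5 to go: {1,2,4,5,6} 1  {2,3,4,5,6} 5  {2,4,5,6,7} 5  {3,4,5,6,7} 20
  6 to go: {0,1,2,4,5,6} 1  {1,2,3,4,5,6} 6  {1,2,4,5,6,7} 6  {2,3,4,5,6,7} 30
  if 0:i drops first: 42 orders
  if 3:h drops first: 7 orders
  if 7:m drops first: 7 orders
heap linearizations: 56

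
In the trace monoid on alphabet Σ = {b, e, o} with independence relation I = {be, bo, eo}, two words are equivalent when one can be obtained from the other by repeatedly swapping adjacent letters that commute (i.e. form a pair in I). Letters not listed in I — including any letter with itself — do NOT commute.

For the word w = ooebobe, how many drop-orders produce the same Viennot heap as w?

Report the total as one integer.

#0=o has no predecessor
#1=o depends on [0:o]
#2=e has no predecessor
#3=b has no predecessor
#4=o depends on [1:o]
#5=b depends on [3:b]
#6=e depends on [2:e]
sources: [0:o, 2:e, 3:b]
N(rest) = Σ N(rest − s) over sources s of rest; N(one piece) = 1:
  size 1 → [4]=1  [5]=1  [6]=1
  size 2 → [1,4]=1  [2,6]=1  [3,5]=1  [4,5]=2  [4,6]=2  [5,6]=2
  size 3 → [0,1,4]=1  [1,4,5]=3  [1,4,6]=3  [2,4,6]=3  [2,5,6]=3  [3,4,5]=3  [3,5,6]=3  [4,5,6]=6
  size 4 → [0,1,4,5]=4  [0,1,4,6]=4  [1,2,4,6]=6  [1,3,4,5]=6  [1,4,5,6]=12  [2,3,5,6]=6  [2,4,5,6]=12  [3,4,5,6]=12
  size 5 → [0,1,2,4,6]=10  [0,1,3,4,5]=10  [0,1,4,5,6]=20  [1,2,4,5,6]=30  [1,3,4,5,6]=30  [2,3,4,5,6]=30
  first=0(o) contributes 90
  first=2(e) contributes 60
  first=3(b) contributes 60
|[w]| = 210

210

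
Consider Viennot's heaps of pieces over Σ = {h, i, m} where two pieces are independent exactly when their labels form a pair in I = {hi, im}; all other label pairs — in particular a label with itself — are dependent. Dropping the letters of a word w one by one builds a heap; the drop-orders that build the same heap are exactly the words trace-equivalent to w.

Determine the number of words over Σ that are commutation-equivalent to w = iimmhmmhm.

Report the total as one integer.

36

0(i) covers ∅
1(i) covers 0:i
2(m) covers ∅
3(m) covers 2:m
4(h) covers 3:m
5(m) covers 4:h
6(m) covers 5:m
7(h) covers 6:m
8(m) covers 7:h
floor of heap: 0:i, 2:m
completions by unplaced set U, small U first (add the entries for U minus each lowest piece of U):
  |U|=1: {1}:1  {8}:1
  |U|=2: {0,1}:1  {1,8}:2  {7,8}:1
  |U|=3: {0,1,8}:3  {1,7,8}:3  {6,7,8}:1
  |U|=4: {0,1,7,8}:6  {1,6,7,8}:4  {5,6,7,8}:1
  |U|=5: {0,1,6,7,8}:10  {1,5,6,7,8}:5  {4,5,6,7,8}:1
  |U|=6: {0,1,5,6,7,8}:15  {1,4,5,6,7,8}:6  {3,4,5,6,7,8}:1
  |U|=7: {0,1,4,5,6,7,8}:21  {1,3,4,5,6,7,8}:7  {2,3,4,5,6,7,8}:1
  start at 0(i): 8
  start at 2(m): 28
sum over floor = 36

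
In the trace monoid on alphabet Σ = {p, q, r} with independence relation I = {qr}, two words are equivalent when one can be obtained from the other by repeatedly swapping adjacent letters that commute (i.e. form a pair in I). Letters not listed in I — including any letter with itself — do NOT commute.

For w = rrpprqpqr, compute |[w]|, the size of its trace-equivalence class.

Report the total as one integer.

4

drop 0:r onto floor
drop 1:r onto {0:r}
drop 2:p onto {1:r}
drop 3:p onto {2:p}
drop 4:r onto {3:p}
drop 5:q onto {3:p}
drop 6:p onto {4:r, 5:q}
drop 7:q onto {6:p}
drop 8:r onto {6:p}
ground layer = {0:r}
drop-orders for the pieces not yet dropped (sum over which currently-grounded one goes next):
  1 to go: {7} 1  {8} 1
  2 to go: {7,8} 2
  3 to go: {6,7,8} 2
  4 to go: {4,6,7,8} 2  {5,6,7,8} 2
  5 to go: {4,5,6,7,8} 4
  6 to go: {3,4,5,6,7,8} 4
  7 to go: {2,3,4,5,6,7,8} 4
  if 0:r drops first: 4 orders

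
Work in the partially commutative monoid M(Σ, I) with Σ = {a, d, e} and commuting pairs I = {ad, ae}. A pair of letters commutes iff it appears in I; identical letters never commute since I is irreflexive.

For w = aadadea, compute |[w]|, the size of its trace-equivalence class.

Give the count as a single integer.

35

#0=a has no predecessor
#1=a depends on [0:a]
#2=d has no predecessor
#3=a depends on [1:a]
#4=d depends on [2:d]
#5=e depends on [4:d]
#6=a depends on [3:a]
sources: [0:a, 2:d]
N(rest) = Σ N(rest − s) over sources s of rest; N(one piece) = 1:
  size 1 → [5]=1  [6]=1
  size 2 → [3,6]=1  [4,5]=1  [5,6]=2
  size 3 → [1,3,6]=1  [2,4,5]=1  [3,5,6]=3  [4,5,6]=3
  size 4 → [0,1,3,6]=1  [1,3,5,6]=4  [2,4,5,6]=4  [3,4,5,6]=6
  size 5 → [0,1,3,5,6]=5  [1,3,4,5,6]=10  [2,3,4,5,6]=10
  first=0(a) contributes 20
  first=2(d) contributes 15
|[w]| = 35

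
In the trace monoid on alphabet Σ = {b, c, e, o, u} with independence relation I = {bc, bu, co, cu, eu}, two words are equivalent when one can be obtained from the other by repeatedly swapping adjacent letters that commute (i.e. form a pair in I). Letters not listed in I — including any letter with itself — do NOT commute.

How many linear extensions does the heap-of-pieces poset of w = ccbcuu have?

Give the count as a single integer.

#0=c has no predecessor
#1=c depends on [0:c]
#2=b has no predecessor
#3=c depends on [1:c]
#4=u has no predecessor
#5=u depends on [4:u]
sources: [0:c, 2:b, 4:u]
N(rest) = Σ N(rest − s) over sources s of rest; N(one piece) = 1:
  size 1 → [2]=1  [3]=1  [5]=1
  size 2 → [1,3]=1  [2,3]=2  [2,5]=2  [3,5]=2  [4,5]=1
  size 3 → [0,1,3]=1  [1,2,3]=3  [1,3,5]=3  [2,3,5]=6  [2,4,5]=3  [3,4,5]=3
  size 4 → [0,1,2,3]=4  [0,1,3,5]=4  [1,2,3,5]=12  [1,3,4,5]=6  [2,3,4,5]=12
  first=0(c) contributes 30
  first=2(b) contributes 10
  first=4(u) contributes 20
|[w]| = 60

60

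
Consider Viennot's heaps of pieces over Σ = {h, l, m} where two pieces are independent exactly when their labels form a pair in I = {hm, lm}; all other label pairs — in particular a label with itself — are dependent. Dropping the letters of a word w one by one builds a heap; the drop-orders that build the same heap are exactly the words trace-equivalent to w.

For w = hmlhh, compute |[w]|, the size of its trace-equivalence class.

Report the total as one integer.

5

0(h) covers ∅
1(m) covers ∅
2(l) covers 0:h
3(h) covers 2:l
4(h) covers 3:h
floor of heap: 0:h, 1:m
completions by unplaced set U, small U first (add the entries for U minus each lowest piece of U):
  |U|=1: {1}:1  {4}:1
  |U|=2: {1,4}:2  {3,4}:1
  |U|=3: {1,3,4}:3  {2,3,4}:1
  start at 0(h): 4
  start at 1(m): 1
sum over floor = 5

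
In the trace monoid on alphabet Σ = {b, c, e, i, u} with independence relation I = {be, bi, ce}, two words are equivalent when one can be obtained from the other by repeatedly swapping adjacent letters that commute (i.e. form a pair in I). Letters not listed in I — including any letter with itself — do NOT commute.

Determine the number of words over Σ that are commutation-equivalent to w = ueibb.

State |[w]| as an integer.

6

piece 0:u — minimal
piece 1:e rests on {0:u}
piece 2:i rests on {1:e}
piece 3:b rests on {0:u}
piece 4:b rests on {3:b}
minimal pieces: {0:u}
ways to finish when only these pieces remain (= sum over removing one remaining piece with nothing left below it):
  1 left: {2}→1  {4}→1
  2 left: {1,2}→1  {2,4}→2  {3,4}→1
  3 left: {1,2,4}→3  {2,3,4}→3
  placing 0:u first → 6 extensions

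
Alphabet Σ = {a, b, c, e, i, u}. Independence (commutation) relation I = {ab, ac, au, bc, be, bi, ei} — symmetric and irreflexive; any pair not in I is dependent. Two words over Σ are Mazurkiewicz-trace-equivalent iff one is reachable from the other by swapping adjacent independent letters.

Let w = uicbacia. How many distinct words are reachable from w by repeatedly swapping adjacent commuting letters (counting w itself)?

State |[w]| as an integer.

21

#0=u has no predecessor
#1=i depends on [0:u]
#2=c depends on [1:i]
#3=b depends on [0:u]
#4=a depends on [1:i]
#5=c depends on [2:c]
#6=i depends on [4:a, 5:c]
#7=a depends on [6:i]
sources: [0:u]
N(rest) = Σ N(rest − s) over sources s of rest; N(one piece) = 1:
  size 1 → [3]=1  [7]=1
  size 2 → [3,7]=2  [6,7]=1
  size 3 → [3,6,7]=3  [4,6,7]=1  [5,6,7]=1
  size 4 → [2,5,6,7]=1  [3,4,6,7]=4  [3,5,6,7]=4  [4,5,6,7]=2
  size 5 → [2,3,5,6,7]=5  [2,4,5,6,7]=3  [3,4,5,6,7]=10
  size 6 → [1,2,4,5,6,7]=3  [2,3,4,5,6,7]=18
  first=0(u) contributes 21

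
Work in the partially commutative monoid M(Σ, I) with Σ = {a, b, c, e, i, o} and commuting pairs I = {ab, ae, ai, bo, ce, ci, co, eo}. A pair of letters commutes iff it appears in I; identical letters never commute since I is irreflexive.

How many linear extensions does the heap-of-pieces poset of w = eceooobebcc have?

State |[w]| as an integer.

#0=e has no predecessor
#1=c has no predecessor
#2=e depends on [0:e]
#3=o has no predecessor
#4=o depends on [3:o]
#5=o depends on [4:o]
#6=b depends on [1:c, 2:e]
#7=e depends on [6:b]
#8=b depends on [7:e]
#9=c depends on [8:b]
#10=c depends on [9:c]
sources: [0:e, 1:c, 3:o]
N(rest) = Σ N(rest − s) over sources s of rest; N(one piece) = 1:
  size 1 → [5]=1  [10]=1
  size 2 → [4,5]=1  [5,10]=2  [9,10]=1
  size 3 → [3,4,5]=1  [4,5,10]=3  [5,9,10]=3  [8,9,10]=1
  size 4 → [3,4,5,10]=4  [4,5,9,10]=6  [5,8,9,10]=4  [7,8,9,10]=1
  size 5 → [3,4,5,9,10]=10  [4,5,8,9,10]=10  [5,7,8,9,10]=5  [6,7,8,9,10]=1
  size 6 → [1,6,7,8,9,10]=1  [2,6,7,8,9,10]=1  [3,4,5,8,9,10]=20  [4,5,7,8,9,10]=15  [5,6,7,8,9,10]=6
  size 7 → [0,2,6,7,8,9,10]=1  [1,2,6,7,8,9,10]=2  [1,5,6,7,8,9,10]=7  [2,5,6,7,8,9,10]=7  [3,4,5,7,8,9,10]=35  [4,5,6,7,8,9,10]=21
  size 8 → [0,1,2,6,7,8,9,10]=3  [0,2,5,6,7,8,9,10]=8  [1,2,5,6,7,8,9,10]=16  [1,4,5,6,7,8,9,10]=28  [2,4,5,6,7,8,9,10]=28  [3,4,5,6,7,8,9,10]=56
  size 9 → [0,1,2,5,6,7,8,9,10]=27  [0,2,4,5,6,7,8,9,10]=36  [1,2,4,5,6,7,8,9,10]=72  [1,3,4,5,6,7,8,9,10]=84  [2,3,4,5,6,7,8,9,10]=84
  first=0(e) contributes 240
  first=1(c) contributes 120
  first=3(o) contributes 135
|[w]| = 495

495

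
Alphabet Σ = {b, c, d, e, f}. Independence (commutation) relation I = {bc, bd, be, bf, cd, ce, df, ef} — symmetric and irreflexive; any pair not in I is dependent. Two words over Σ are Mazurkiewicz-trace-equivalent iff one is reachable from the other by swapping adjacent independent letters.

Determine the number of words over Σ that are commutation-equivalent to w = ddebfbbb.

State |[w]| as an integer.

piece 0:d — minimal
piece 1:d rests on {0:d}
piece 2:e rests on {1:d}
piece 3:b — minimal
piece 4:f — minimal
piece 5:b rests on {3:b}
piece 6:b rests on {5:b}
piece 7:b rests on {6:b}
minimal pieces: {0:d, 3:b, 4:f}
ways to finish when only these pieces remain (= sum over removing one remaining piece with nothing left below it):
  1 left: {2}→1  {4}→1  {7}→1
  2 left: {1,2}→1  {2,4}→2  {2,7}→2  {4,7}→2  {6,7}→1
  3 left: {0,1,2}→1  {1,2,4}→3  {1,2,7}→3  {2,4,7}→6  {2,6,7}→3  {4,6,7}→3  {5,6,7}→1
  4 left: {0,1,2,4}→4  {0,1,2,7}→4  {1,2,4,7}→12  {1,2,6,7}→6  {2,4,6,7}→12  {2,5,6,7}→4  {3,5,6,7}→1  {4,5,6,7}→4
  5 left: {0,1,2,4,7}→20  {0,1,2,6,7}→10  {1,2,4,6,7}→30  {1,2,5,6,7}→10  {2,3,5,6,7}→5  {2,4,5,6,7}→20  {3,4,5,6,7}→5
  6 left: {0,1,2,4,6,7}→60  {0,1,2,5,6,7}→20  {1,2,3,5,6,7}→15  {1,2,4,5,6,7}→60  {2,3,4,5,6,7}→30
  placing 0:d first → 105 extensions
  placing 3:b first → 140 extensions
  placing 4:f first → 35 extensions
total linear extensions = 280

280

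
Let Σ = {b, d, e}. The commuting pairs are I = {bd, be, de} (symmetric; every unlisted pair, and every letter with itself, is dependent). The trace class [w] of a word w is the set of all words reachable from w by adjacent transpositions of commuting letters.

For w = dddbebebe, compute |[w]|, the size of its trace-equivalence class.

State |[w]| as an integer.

1680

#0=d has no predecessor
#1=d depends on [0:d]
#2=d depends on [1:d]
#3=b has no predecessor
#4=e has no predecessor
#5=b depends on [3:b]
#6=e depends on [4:e]
#7=b depends on [5:b]
#8=e depends on [6:e]
sources: [0:d, 3:b, 4:e]
N(rest) = Σ N(rest − s) over sources s of rest; N(one piece) = 1:
  size 1 → [2]=1  [7]=1  [8]=1
  size 2 → [1,2]=1  [2,7]=2  [2,8]=2  [5,7]=1  [6,8]=1  [7,8]=2
  size 3 → [0,1,2]=1  [1,2,7]=3  [1,2,8]=3  [2,5,7]=3  [2,6,8]=3  [2,7,8]=6  [3,5,7]=1  [4,6,8]=1  [5,7,8]=3  [6,7,8]=3
  size 4 → [0,1,2,7]=4  [0,1,2,8]=4  [1,2,5,7]=6  [1,2,6,8]=6  [1,2,7,8]=12  [2,3,5,7]=4  [2,4,6,8]=4  [2,5,7,8]=12  [2,6,7,8]=12  [3,5,7,8]=4  [4,6,7,8]=4  [5,6,7,8]=6
  size 5 → [0,1,2,5,7]=10  [0,1,2,6,8]=10  [0,1,2,7,8]=20  [1,2,3,5,7]=10  [1,2,4,6,8]=10  [1,2,5,7,8]=30  [1,2,6,7,8]=30  [2,3,5,7,8]=20  [2,4,6,7,8]=20  [2,5,6,7,8]=30  [3,5,6,7,8]=10  [4,5,6,7,8]=10
  size 6 → [0,1,2,3,5,7]=20  [0,1,2,4,6,8]=20  [0,1,2,5,7,8]=60  [0,1,2,6,7,8]=60  [1,2,3,5,7,8]=60  [1,2,4,6,7,8]=60  [1,2,5,6,7,8]=90  [2,3,5,6,7,8]=60  [2,4,5,6,7,8]=60  [3,4,5,6,7,8]=20
  size 7 → [0,1,2,3,5,7,8]=140  [0,1,2,4,6,7,8]=140  [0,1,2,5,6,7,8]=210  [1,2,3,5,6,7,8]=210  [1,2,4,5,6,7,8]=210  [2,3,4,5,6,7,8]=140
  first=0(d) contributes 560
  first=3(b) contributes 560
  first=4(e) contributes 560
|[w]| = 1680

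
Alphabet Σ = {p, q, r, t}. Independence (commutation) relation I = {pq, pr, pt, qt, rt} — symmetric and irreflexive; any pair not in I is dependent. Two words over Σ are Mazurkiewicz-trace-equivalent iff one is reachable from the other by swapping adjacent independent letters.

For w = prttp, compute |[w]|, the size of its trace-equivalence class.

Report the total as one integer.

30

#0=p has no predecessor
#1=r has no predecessor
#2=t has no predecessor
#3=t depends on [2:t]
#4=p depends on [0:p]
sources: [0:p, 1:r, 2:t]
N(rest) = Σ N(rest − s) over sources s of rest; N(one piece) = 1:
  size 1 → [1]=1  [3]=1  [4]=1
  size 2 → [0,4]=1  [1,3]=2  [1,4]=2  [2,3]=1  [3,4]=2
  size 3 → [0,1,4]=3  [0,3,4]=3  [1,2,3]=3  [1,3,4]=6  [2,3,4]=3
  first=0(p) contributes 12
  first=1(r) contributes 6
  first=2(t) contributes 12
|[w]| = 30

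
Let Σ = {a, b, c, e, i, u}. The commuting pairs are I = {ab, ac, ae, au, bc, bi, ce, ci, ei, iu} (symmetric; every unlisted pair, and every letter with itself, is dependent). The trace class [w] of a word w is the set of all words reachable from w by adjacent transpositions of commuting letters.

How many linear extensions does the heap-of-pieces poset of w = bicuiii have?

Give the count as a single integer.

70

drop 0:b onto floor
drop 1:i onto floor
drop 2:c onto floor
drop 3:u onto {0:b, 2:c}
drop 4:i onto {1:i}
drop 5:i onto {4:i}
drop 6:i onto {5:i}
ground layer = {0:b, 1:i, 2:c}
drop-orders for the pieces not yet dropped (sum over which currently-grounded one goes next):
  1 to go: {3} 1  {6} 1
  2 to go: {0,3} 1  {2,3} 1  {3,6} 2  {5,6} 1
  3 to go: {0,2,3} 2  {0,3,6} 3  {2,3,6} 3  {3,5,6} 3  {4,5,6} 1
  4 to go: {0,2,3,6} 8  {0,3,5,6} 6  {1,4,5,6} 1  {2,3,5,6} 6  {3,4,5,6} 4
  5 to go: {0,2,3,5,6} 20  {0,3,4,5,6} 10  {1,3,4,5,6} 5  {2,3,4,5,6} 10
  if 0:b drops first: 15 orders
  if 1:i drops first: 40 orders
  if 2:c drops first: 15 orders
heap linearizations: 70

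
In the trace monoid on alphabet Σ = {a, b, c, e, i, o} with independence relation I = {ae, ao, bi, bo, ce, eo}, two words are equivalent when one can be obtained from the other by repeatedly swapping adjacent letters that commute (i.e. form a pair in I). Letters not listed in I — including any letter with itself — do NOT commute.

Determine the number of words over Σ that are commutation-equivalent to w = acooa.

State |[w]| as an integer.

drop 0:a onto floor
drop 1:c onto {0:a}
drop 2:o onto {1:c}
drop 3:o onto {2:o}
drop 4:a onto {1:c}
ground layer = {0:a}
drop-orders for the pieces not yet dropped (sum over which currently-grounded one goes next):
  1 to go: {3} 1  {4} 1
  2 to go: {2,3} 1  {3,4} 2
  3 to go: {2,3,4} 3
  if 0:a drops first: 3 orders

3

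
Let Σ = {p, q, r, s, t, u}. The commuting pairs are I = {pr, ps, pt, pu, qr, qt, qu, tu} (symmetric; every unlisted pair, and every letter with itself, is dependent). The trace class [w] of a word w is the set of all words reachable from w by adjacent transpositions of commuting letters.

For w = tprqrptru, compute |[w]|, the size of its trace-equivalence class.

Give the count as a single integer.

84

drop 0:t onto floor
drop 1:p onto floor
drop 2:r onto {0:t}
drop 3:q onto {1:p}
drop 4:r onto {2:r}
drop 5:p onto {3:q}
drop 6:t onto {4:r}
drop 7:r onto {6:t}
drop 8:u onto {7:r}
ground layer = {0:t, 1:p}
drop-orders for the pieces not yet dropped (sum over which currently-grounded one goes next):
  1 to go: {5} 1  {8} 1
  2 to go: {3,5} 1  {5,8} 2  {7,8} 1
  3 to go: {1,3,5} 1  {3,5,8} 3  {5,7,8} 3  {6,7,8} 1
  4 to go: {1,3,5,8} 4  {3,5,7,8} 6  {4,6,7,8} 1  {5,6,7,8} 4
  5 to go: {1,3,5,7,8} 10  {2,4,6,7,8} 1  {3,5,6,7,8} 10  {4,5,6,7,8} 5
  6 to go: {0,2,4,6,7,8} 1  {1,3,5,6,7,8} 20  {2,4,5,6,7,8} 6  {3,4,5,6,7,8} 15
  7 to go: {0,2,4,5,6,7,8} 7  {1,3,4,5,6,7,8} 35  {2,3,4,5,6,7,8} 21
  if 0:t drops first: 56 orders
  if 1:p drops first: 28 orders
heap linearizations: 84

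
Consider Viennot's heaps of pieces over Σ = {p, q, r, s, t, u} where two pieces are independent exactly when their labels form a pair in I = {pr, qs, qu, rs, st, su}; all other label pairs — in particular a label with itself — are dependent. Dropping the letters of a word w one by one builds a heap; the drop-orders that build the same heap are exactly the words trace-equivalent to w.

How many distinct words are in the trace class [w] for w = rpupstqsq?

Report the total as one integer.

20

drop 0:r onto floor
drop 1:p onto floor
drop 2:u onto {0:r, 1:p}
drop 3:p onto {2:u}
drop 4:s onto {3:p}
drop 5:t onto {3:p}
drop 6:q onto {5:t}
drop 7:s onto {4:s}
drop 8:q onto {6:q}
ground layer = {0:r, 1:p}
drop-orders for the pieces not yet dropped (sum over which currently-grounded one goes next):
  1 to go: {7} 1  {8} 1
  2 to go: {4,7} 1  {6,8} 1  {7,8} 2
  3 to go: {4,7,8} 3  {5,6,8} 1  {6,7,8} 3
  4 to go: {4,6,7,8} 6  {5,6,7,8} 4
  5 to go: {4,5,6,7,8} 10
  6 to go: {3,4,5,6,7,8} 10
  7 to go: {2,3,4,5,6,7,8} 10
  if 0:r drops first: 10 orders
  if 1:p drops first: 10 orders
heap linearizations: 20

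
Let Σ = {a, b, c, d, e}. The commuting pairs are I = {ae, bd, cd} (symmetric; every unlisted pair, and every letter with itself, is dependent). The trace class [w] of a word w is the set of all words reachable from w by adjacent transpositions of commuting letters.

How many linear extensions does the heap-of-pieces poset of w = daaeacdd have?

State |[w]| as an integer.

12

piece 0:d — minimal
piece 1:a rests on {0:d}
piece 2:a rests on {1:a}
piece 3:e rests on {0:d}
piece 4:a rests on {2:a}
piece 5:c rests on {3:e, 4:a}
piece 6:d rests on {3:e, 4:a}
piece 7:d rests on {6:d}
minimal pieces: {0:d}
ways to finish when only these pieces remain (= sum over removing one remaining piece with nothing left below it):
  1 left: {5}→1  {7}→1
  2 left: {5,7}→2  {6,7}→1
  3 left: {5,6,7}→3
  4 left: {3,5,6,7}→3  {4,5,6,7}→3
  5 left: {2,4,5,6,7}→3  {3,4,5,6,7}→6
  6 left: {1,2,4,5,6,7}→3  {2,3,4,5,6,7}→9
  placing 0:d first → 12 extensions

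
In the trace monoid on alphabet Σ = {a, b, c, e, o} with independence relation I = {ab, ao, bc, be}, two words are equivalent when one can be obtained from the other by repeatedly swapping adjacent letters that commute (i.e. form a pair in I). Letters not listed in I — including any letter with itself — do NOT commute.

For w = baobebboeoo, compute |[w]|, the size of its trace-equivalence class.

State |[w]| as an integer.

drop 0:b onto floor
drop 1:a onto floor
drop 2:o onto {0:b}
drop 3:b onto {2:o}
drop 4:e onto {1:a, 2:o}
drop 5:b onto {3:b}
drop 6:b onto {5:b}
drop 7:o onto {4:e, 6:b}
drop 8:e onto {7:o}
drop 9:o onto {8:e}
drop 10:o onto {9:o}
ground layer = {0:b, 1:a}
drop-orders for the pieces not yet dropped (sum over which currently-grounded one goes next):
  1 to go: {10} 1
  2 to go: {9,10} 1
  3 to go: {8,9,10} 1
  4 to go: {7,8,9,10} 1
  5 to go: {4,7,8,9,10} 1  {6,7,8,9,10} 1
  6 to go: {1,4,7,8,9,10} 1  {4,6,7,8,9,10} 2  {5,6,7,8,9,10} 1
  7 to go: {1,4,6,7,8,9,10} 3  {3,5,6,7,8,9,10} 1  {4,5,6,7,8,9,10} 3
  8 to go: {1,4,5,6,7,8,9,10} 6  {3,4,5,6,7,8,9,10} 4
  9 to go: {1,3,4,5,6,7,8,9,10} 10  {2,3,4,5,6,7,8,9,10} 4
  if 0:b drops first: 14 orders
  if 1:a drops first: 4 orders
heap linearizations: 18

18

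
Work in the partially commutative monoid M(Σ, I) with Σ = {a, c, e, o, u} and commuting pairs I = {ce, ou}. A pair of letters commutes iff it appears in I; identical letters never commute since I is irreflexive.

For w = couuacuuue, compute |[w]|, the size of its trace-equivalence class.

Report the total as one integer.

3

#0=c has no predecessor
#1=o depends on [0:c]
#2=u depends on [0:c]
#3=u depends on [2:u]
#4=a depends on [1:o, 3:u]
#5=c depends on [4:a]
#6=u depends on [5:c]
#7=u depends on [6:u]
#8=u depends on [7:u]
#9=e depends on [8:u]
sources: [0:c]
N(rest) = Σ N(rest − s) over sources s of rest; N(one piece) = 1:
  size 1 → [9]=1
  size 2 → [8,9]=1
  size 3 → [7,8,9]=1
  size 4 → [6,7,8,9]=1
  size 5 → [5,6,7,8,9]=1
  size 6 → [4,5,6,7,8,9]=1
  size 7 → [1,4,5,6,7,8,9]=1  [3,4,5,6,7,8,9]=1
  size 8 → [1,3,4,5,6,7,8,9]=2  [2,3,4,5,6,7,8,9]=1
  first=0(c) contributes 3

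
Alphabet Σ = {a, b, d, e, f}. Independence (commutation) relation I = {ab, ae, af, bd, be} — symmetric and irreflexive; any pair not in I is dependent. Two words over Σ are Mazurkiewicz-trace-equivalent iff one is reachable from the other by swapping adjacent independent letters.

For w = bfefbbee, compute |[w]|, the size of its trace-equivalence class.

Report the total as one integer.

6

piece 0:b — minimal
piece 1:f rests on {0:b}
piece 2:e rests on {1:f}
piece 3:f rests on {2:e}
piece 4:b rests on {3:f}
piece 5:b rests on {4:b}
piece 6:e rests on {3:f}
piece 7:e rests on {6:e}
minimal pieces: {0:b}
ways to finish when only these pieces remain (= sum over removing one remaining piece with nothing left below it):
  1 left: {5}→1  {7}→1
  2 left: {4,5}→1  {5,7}→2  {6,7}→1
  3 left: {4,5,7}→3  {5,6,7}→3
  4 left: {4,5,6,7}→6
  5 left: {3,4,5,6,7}→6
  6 left: {2,3,4,5,6,7}→6
  placing 0:b first → 6 extensions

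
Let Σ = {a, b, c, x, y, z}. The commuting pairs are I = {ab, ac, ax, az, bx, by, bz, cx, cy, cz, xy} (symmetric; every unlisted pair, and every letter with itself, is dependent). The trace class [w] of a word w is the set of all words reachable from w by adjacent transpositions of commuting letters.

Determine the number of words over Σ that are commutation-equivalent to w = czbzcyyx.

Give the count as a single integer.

drop 0:c onto floor
drop 1:z onto floor
drop 2:b onto {0:c}
drop 3:z onto {1:z}
drop 4:c onto {2:b}
drop 5:y onto {3:z}
drop 6:y onto {5:y}
drop 7:x onto {3:z}
ground layer = {0:c, 1:z}
drop-orders for the pieces not yet dropped (sum over which currently-grounded one goes next):
  1 to go: {4} 1  {6} 1  {7} 1
  2 to go: {2,4} 1  {4,6} 2  {4,7} 2  {5,6} 1  {6,7} 2
  3 to go: {0,2,4} 1  {2,4,6} 3  {2,4,7} 3  {4,5,6} 3  {4,6,7} 6  {5,6,7} 3
  4 to go: {0,2,4,6} 4  {0,2,4,7} 4  {2,4,5,6} 6  {2,4,6,7} 12  {3,5,6,7} 3  {4,5,6,7} 12
  5 to go: {0,2,4,5,6} 10  {0,2,4,6,7} 20  {1,3,5,6,7} 3  {2,4,5,6,7} 30  {3,4,5,6,7} 15
  6 to go: {0,2,4,5,6,7} 60  {1,3,4,5,6,7} 18  {2,3,4,5,6,7} 45
  if 0:c drops first: 63 orders
  if 1:z drops first: 105 orders
heap linearizations: 168

168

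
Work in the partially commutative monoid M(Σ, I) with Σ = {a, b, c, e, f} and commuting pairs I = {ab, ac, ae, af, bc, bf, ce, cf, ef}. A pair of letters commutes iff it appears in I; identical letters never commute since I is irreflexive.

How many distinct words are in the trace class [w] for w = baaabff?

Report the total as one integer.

0(b) covers ∅
1(a) covers ∅
2(a) covers 1:a
3(a) covers 2:a
4(b) covers 0:b
5(f) covers ∅
6(f) covers 5:f
floor of heap: 0:b, 1:a, 5:f
completions by unplaced set U, small U first (add the entries for U minus each lowest piece of U):
  |U|=1: {3}:1  {4}:1  {6}:1
  |U|=2: {0,4}:1  {2,3}:1  {3,4}:2  {3,6}:2  {4,6}:2  {5,6}:1
  |U|=3: {0,3,4}:3  {0,4,6}:3  {1,2,3}:1  {2,3,4}:3  {2,3,6}:3  {3,4,6}:6  {3,5,6}:3  {4,5,6}:3
  |U|=4: {0,2,3,4}:6  {0,3,4,6}:12  {0,4,5,6}:6  {1,2,3,4}:4  {1,2,3,6}:4  {2,3,4,6}:12  {2,3,5,6}:6  {3,4,5,6}:12
  |U|=5: {0,1,2,3,4}:10  {0,2,3,4,6}:30  {0,3,4,5,6}:30  {1,2,3,4,6}:20  {1,2,3,5,6}:10  {2,3,4,5,6}:30
  start at 0(b): 60
  start at 1(a): 90
  start at 5(f): 60
sum over floor = 210

210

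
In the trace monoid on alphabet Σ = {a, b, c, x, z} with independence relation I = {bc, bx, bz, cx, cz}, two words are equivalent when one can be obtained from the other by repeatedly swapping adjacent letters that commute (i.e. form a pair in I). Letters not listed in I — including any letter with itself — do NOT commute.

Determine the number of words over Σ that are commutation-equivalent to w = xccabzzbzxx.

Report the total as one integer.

piece 0:x — minimal
piece 1:c — minimal
piece 2:c rests on {1:c}
piece 3:a rests on {0:x, 2:c}
piece 4:b rests on {3:a}
piece 5:z rests on {3:a}
piece 6:z rests on {5:z}
piece 7:b rests on {4:b}
piece 8:z rests on {6:z}
piece 9:x rests on {8:z}
piece 10:x rests on {9:x}
minimal pieces: {0:x, 1:c}
ways to finish when only these pieces remain (= sum over removing one remaining piece with nothing left below it):
  1 left: {7}→1  {10}→1
  2 left: {4,7}→1  {7,10}→2  {9,10}→1
  3 left: {4,7,10}→3  {7,9,10}→3  {8,9,10}→1
  4 left: {4,7,9,10}→6  {6,8,9,10}→1  {7,8,9,10}→4
  5 left: {4,7,8,9,10}→10  {5,6,8,9,10}→1  {6,7,8,9,10}→5
  6 left: {4,6,7,8,9,10}→15  {5,6,7,8,9,10}→6
  7 left: {4,5,6,7,8,9,10}→21
  8 left: {3,4,5,6,7,8,9,10}→21
  9 left: {0,3,4,5,6,7,8,9,10}→21  {2,3,4,5,6,7,8,9,10}→21
  placing 0:x first → 21 extensions
  placing 1:c first → 42 extensions
total linear extensions = 63

63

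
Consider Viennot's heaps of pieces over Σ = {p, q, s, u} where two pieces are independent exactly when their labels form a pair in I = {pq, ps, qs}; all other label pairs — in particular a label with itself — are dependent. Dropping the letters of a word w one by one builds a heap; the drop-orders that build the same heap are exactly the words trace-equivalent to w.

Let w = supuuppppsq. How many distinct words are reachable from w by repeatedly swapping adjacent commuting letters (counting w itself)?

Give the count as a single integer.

30

drop 0:s onto floor
drop 1:u onto {0:s}
drop 2:p onto {1:u}
drop 3:u onto {2:p}
drop 4:u onto {3:u}
drop 5:p onto {4:u}
drop 6:p onto {5:p}
drop 7:p onto {6:p}
drop 8:p onto {7:p}
drop 9:s onto {4:u}
drop 10:q onto {4:u}
ground layer = {0:s}
drop-orders for the pieces not yet dropped (sum over which currently-grounded one goes next):
  1 to go: {8} 1  {9} 1  {10} 1
  2 to go: {7,8} 1  {8,9} 2  {8,10} 2  {9,10} 2
  3 to go: {6,7,8} 1  {7,8,9} 3  {7,8,10} 3  {8,9,10} 6
  4 to go: {5,6,7,8} 1  {6,7,8,9} 4  {6,7,8,10} 4  {7,8,9,10} 12
  5 to go: {5,6,7,8,9} 5  {5,6,7,8,10} 5  {6,7,8,9,10} 20
  6 to go: {5,6,7,8,9,10} 30
  7 to go: {4,5,6,7,8,9,10} 30
  8 to go: {3,4,5,6,7,8,9,10} 30
  9 to go: {2,3,4,5,6,7,8,9,10} 30
  if 0:s drops first: 30 orders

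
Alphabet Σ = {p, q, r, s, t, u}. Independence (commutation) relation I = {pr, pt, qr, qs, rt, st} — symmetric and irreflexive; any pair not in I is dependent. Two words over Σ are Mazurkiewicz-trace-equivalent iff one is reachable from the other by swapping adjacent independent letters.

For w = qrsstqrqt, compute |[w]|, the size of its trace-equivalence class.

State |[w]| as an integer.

126

piece 0:q — minimal
piece 1:r — minimal
piece 2:s rests on {1:r}
piece 3:s rests on {2:s}
piece 4:t rests on {0:q}
piece 5:q rests on {4:t}
piece 6:r rests on {3:s}
piece 7:q rests on {5:q}
piece 8:t rests on {7:q}
minimal pieces: {0:q, 1:r}
ways to finish when only these pieces remain (= sum over removing one remaining piece with nothing left below it):
  1 left: {6}→1  {8}→1
  2 left: {3,6}→1  {6,8}→2  {7,8}→1
  3 left: {2,3,6}→1  {3,6,8}→3  {5,7,8}→1  {6,7,8}→3
  4 left: {1,2,3,6}→1  {2,3,6,8}→4  {3,6,7,8}→6  {4,5,7,8}→1  {5,6,7,8}→4
  5 left: {0,4,5,7,8}→1  {1,2,3,6,8}→5  {2,3,6,7,8}→10  {3,5,6,7,8}→10  {4,5,6,7,8}→5
  6 left: {0,4,5,6,7,8}→6  {1,2,3,6,7,8}→15  {2,3,5,6,7,8}→20  {3,4,5,6,7,8}→15
  7 left: {0,3,4,5,6,7,8}→21  {1,2,3,5,6,7,8}→35  {2,3,4,5,6,7,8}→35
  placing 0:q first → 70 extensions
  placing 1:r first → 56 extensions
total linear extensions = 126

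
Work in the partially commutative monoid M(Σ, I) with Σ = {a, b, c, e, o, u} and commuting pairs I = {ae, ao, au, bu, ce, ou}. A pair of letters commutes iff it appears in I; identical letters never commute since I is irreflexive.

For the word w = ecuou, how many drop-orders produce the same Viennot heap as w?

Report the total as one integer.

6

piece 0:e — minimal
piece 1:c — minimal
piece 2:u rests on {0:e, 1:c}
piece 3:o rests on {0:e, 1:c}
piece 4:u rests on {2:u}
minimal pieces: {0:e, 1:c}
ways to finish when only these pieces remain (= sum over removing one remaining piece with nothing left below it):
  1 left: {3}→1  {4}→1
  2 left: {2,4}→1  {3,4}→2
  3 left: {2,3,4}→3
  placing 0:e first → 3 extensions
  placing 1:c first → 3 extensions
total linear extensions = 6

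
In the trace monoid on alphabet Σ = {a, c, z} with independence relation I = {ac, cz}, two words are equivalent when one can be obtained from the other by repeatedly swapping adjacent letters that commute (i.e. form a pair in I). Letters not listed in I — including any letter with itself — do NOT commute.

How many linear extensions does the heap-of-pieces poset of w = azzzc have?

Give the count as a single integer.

5

piece 0:a — minimal
piece 1:z rests on {0:a}
piece 2:z rests on {1:z}
piece 3:z rests on {2:z}
piece 4:c — minimal
minimal pieces: {0:a, 4:c}
ways to finish when only these pieces remain (= sum over removing one remaining piece with nothing left below it):
  1 left: {3}→1  {4}→1
  2 left: {2,3}→1  {3,4}→2
  3 left: {1,2,3}→1  {2,3,4}→3
  placing 0:a first → 4 extensions
  placing 4:c first → 1 extensions
total linear extensions = 5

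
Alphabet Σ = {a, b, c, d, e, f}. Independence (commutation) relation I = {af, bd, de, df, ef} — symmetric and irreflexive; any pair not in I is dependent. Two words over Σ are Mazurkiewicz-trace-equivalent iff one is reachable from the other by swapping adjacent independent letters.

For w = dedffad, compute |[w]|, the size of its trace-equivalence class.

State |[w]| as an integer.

drop 0:d onto floor
drop 1:e onto floor
drop 2:d onto {0:d}
drop 3:f onto floor
drop 4:f onto {3:f}
drop 5:a onto {1:e, 2:d}
drop 6:d onto {5:a}
ground layer = {0:d, 1:e, 3:f}
drop-orders for the pieces not yet dropped (sum over which currently-grounded one goes next):
  1 to go: {4} 1  {6} 1
  2 to go: {3,4} 1  {4,6} 2  {5,6} 1
  3 to go: {1,5,6} 1  {2,5,6} 1  {3,4,6} 3  {4,5,6} 3
  4 to go: {0,2,5,6} 1  {1,2,5,6} 2  {1,4,5,6} 4  {2,4,5,6} 4  {3,4,5,6} 6
  5 to go: {0,1,2,5,6} 3  {0,2,4,5,6} 5  {1,2,4,5,6} 10  {1,3,4,5,6} 10  {2,3,4,5,6} 10
  if 0:d drops first: 30 orders
  if 1:e drops first: 15 orders
  if 3:f drops first: 18 orders
heap linearizations: 63

63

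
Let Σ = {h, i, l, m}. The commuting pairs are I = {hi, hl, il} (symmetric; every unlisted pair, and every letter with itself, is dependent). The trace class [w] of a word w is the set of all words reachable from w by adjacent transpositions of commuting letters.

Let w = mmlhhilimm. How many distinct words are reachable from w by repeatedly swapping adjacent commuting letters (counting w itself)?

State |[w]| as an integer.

drop 0:m onto floor
drop 1:m onto {0:m}
drop 2:l onto {1:m}
drop 3:h onto {1:m}
drop 4:h onto {3:h}
drop 5:i onto {1:m}
drop 6:l onto {2:l}
drop 7:i onto {5:i}
drop 8:m onto {4:h, 6:l, 7:i}
drop 9:m onto {8:m}
ground layer = {0:m}
drop-orders for the pieces not yet dropped (sum over which currently-grounded one goes next):
  1 to go: {9} 1
  2 to go: {8,9} 1
  3 to go: {4,8,9} 1  {6,8,9} 1  {7,8,9} 1
  4 to go: {2,6,8,9} 1  {3,4,8,9} 1  {4,6,8,9} 2  {4,7,8,9} 2  {5,7,8,9} 1  {6,7,8,9} 2
  5 to go: {2,4,6,8,9} 3  {2,6,7,8,9} 3  {3,4,6,8,9} 3  {3,4,7,8,9} 3  {4,5,7,8,9} 3  {4,6,7,8,9} 6  {5,6,7,8,9} 3
  6 to go: {2,3,4,6,8,9} 6  {2,4,6,7,8,9} 12  {2,5,6,7,8,9} 6  {3,4,5,7,8,9} 6  {3,4,6,7,8,9} 12  {4,5,6,7,8,9} 12
  7 to go: {2,3,4,6,7,8,9} 30  {2,4,5,6,7,8,9} 30  {3,4,5,6,7,8,9} 30
  8 to go: {2,3,4,5,6,7,8,9} 90
  if 0:m drops first: 90 orders

90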